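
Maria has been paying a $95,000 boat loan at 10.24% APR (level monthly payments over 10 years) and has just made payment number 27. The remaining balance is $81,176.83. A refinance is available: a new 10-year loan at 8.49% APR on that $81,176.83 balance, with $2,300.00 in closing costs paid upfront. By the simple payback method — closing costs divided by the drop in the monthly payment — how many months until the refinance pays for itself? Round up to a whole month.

Current payment = 95,000 × 10.24%/12 / (1 − (1+0.0085333)^−120) = $1,268.09.
Refinanced payment = 81,176.83 × 0.0070750 / (1 − (1+0.0070750)^−120) = $1,006.04.
Monthly savings = $1,268.09 − $1,006.04 = $262.05.
Break-even = $2,300.00 / $262.05 = 8.78 → 9 months.

9 months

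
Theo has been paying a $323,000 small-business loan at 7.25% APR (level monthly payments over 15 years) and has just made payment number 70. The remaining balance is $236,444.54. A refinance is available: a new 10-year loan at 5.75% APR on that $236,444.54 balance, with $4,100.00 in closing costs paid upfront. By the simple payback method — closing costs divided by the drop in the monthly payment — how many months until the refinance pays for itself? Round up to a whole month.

Current payment = 323,000 × 7.25%/12 / (1 − (1+0.0060417)^−180) = $2,948.55.
Refinanced payment = 236,444.54 × 0.0047917 / (1 − (1+0.0047917)^−120) = $2,595.43.
Monthly savings = $2,948.55 − $2,595.43 = $353.12.
Break-even = $4,100.00 / $353.12 = 11.61 → 12 months.

12 months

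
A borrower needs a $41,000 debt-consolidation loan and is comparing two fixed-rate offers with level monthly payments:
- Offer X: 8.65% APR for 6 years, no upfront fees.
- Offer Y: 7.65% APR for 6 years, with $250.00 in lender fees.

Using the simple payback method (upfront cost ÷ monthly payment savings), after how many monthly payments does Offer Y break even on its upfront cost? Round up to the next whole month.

13 months

Offer X: monthly rate = 8.65%/12 = 0.0072083; payment = 41,000 × 0.0072083 / (1 − (1+0.0072083)^−72) = $731.95.
Offer Y: at 7.65% the monthly rate is 0.0063750, so the payment is 41,000 × 0.0063750 / (1 − 1.0063750^−72) = $711.88.
Monthly savings = $731.95 − $711.88 = $20.07.
Break-even = $250.00 / $20.07 = 12.46 → 13 months.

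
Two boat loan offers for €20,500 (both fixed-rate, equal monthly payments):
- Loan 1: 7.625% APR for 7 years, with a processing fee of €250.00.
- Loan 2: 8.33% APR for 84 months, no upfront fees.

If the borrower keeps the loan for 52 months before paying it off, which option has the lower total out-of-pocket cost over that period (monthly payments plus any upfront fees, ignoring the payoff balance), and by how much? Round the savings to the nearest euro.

Loan 1 by €124

Loan 1: monthly rate = 7.625%/12 = 0.0063542; payment = 20,500 × 0.0063542 / (1 − (1+0.0063542)^−84) = €315.70.
Loan 2: monthly rate = 8.33%/12 = 0.0069417; payment = 20,500 × 0.0069417 / (1 − (1+0.0069417)^−84) = €322.90.
Over 52 months: Loan 1 costs 52 × €315.70 + €250.00 = €16,666.40; Loan 2 costs 52 × €322.90 = €16,790.80.
Loan 1 is cheaper by €16,790.80 − €16,666.40 = €124.40.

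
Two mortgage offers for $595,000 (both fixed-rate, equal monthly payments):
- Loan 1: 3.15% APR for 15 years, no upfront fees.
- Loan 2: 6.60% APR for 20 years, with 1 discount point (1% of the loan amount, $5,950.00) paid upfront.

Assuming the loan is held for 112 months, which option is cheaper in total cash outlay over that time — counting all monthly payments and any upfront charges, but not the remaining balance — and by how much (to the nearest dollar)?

Loan 1 by $41,705

Loan 1: monthly rate = 3.15%/12 = 0.0026250; payment = 595,000 × 0.0026250 / (1 − (1+0.0026250)^−180) = $4,152.02.
Loan 2: monthly rate = 6.6%/12 = 0.0055000; payment = 595,000 × 0.0055000 / (1 − (1+0.0055000)^−240) = $4,471.26.
Over 112 months: Loan 1 costs 112 × $4,152.02 = $465,026.24; Loan 2 costs 112 × $4,471.26 + $5,950.00 = $506,731.12.
Loan 1 is cheaper by $506,731.12 − $465,026.24 = $41,704.88.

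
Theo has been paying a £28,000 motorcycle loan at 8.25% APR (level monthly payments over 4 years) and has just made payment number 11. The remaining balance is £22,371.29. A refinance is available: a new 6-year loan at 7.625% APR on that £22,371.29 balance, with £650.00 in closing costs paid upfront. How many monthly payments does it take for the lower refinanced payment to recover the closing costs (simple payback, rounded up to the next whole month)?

3 months

Current payment = 28,000 × 8.25%/12 / (1 − (1+0.0068750)^−48) = £686.85.
Refinanced payment = 22,371.29 × 0.0063542 / (1 − (1+0.0063542)^−72) = £388.16.
Monthly savings = £686.85 − £388.16 = £298.69.
Break-even = £650.00 / £298.69 = 2.18 → 3 months.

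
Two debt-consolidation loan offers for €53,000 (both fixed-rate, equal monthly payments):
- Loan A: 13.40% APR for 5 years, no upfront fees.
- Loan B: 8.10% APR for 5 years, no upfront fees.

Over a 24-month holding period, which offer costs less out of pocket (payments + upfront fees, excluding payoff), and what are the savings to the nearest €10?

Loan B by €3,350

Loan A: monthly rate = 13.4%/12 = 0.0111667; payment = 53,000 × 0.0111667 / (1 − (1+0.0111667)^−60) = €1,216.79.
Loan B: at 8.10% the monthly rate is 0.0067500, so the payment is 53,000 × 0.0067500 / (1 − 1.0067500^−60) = €1,077.19.
Over 24 months: Loan A costs 24 × €1,216.79 = €29,202.96; Loan B costs 24 × €1,077.19 = €25,852.56.
Loan B is cheaper by €29,202.96 − €25,852.56 = €3,350.40.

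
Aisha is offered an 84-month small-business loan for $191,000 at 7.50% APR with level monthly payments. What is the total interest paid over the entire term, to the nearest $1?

Monthly rate = 7.5%/12 = 0.0062500; payment = 191,000 × 0.0062500 / (1 − (1+0.0062500)^−84) = $2,929.61.
Total paid = 84 × $2,929.61 = $246,087.24; interest = $246,087.24 − $191,000 = $55,087.24.

$55,087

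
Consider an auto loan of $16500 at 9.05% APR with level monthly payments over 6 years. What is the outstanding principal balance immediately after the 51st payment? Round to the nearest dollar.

$5,764

With monthly rate i = 9.05%/12 = 0.0075417, the balance after k of n payments is P · [(1+i)^n − (1+i)^k] / [(1+i)^n − 1].
(1+0.0075417)^72 = 1.71765961 and (1+0.0075417)^51 = 1.46694483, so the balance is 16,500 × (1.71765961 − 1.46694483) / (1.71765961 − 1) = $5,764.28.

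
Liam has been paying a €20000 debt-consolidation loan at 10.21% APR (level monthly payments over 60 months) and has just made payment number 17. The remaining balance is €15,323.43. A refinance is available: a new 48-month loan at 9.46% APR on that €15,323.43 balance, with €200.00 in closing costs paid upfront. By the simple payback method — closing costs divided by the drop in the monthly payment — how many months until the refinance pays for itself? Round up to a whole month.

5 months

Current payment = 20,000 × 10.21%/12 / (1 − (1+0.0085083)^−60) = €427.01.
Refinanced payment = 15,323.43 × 0.0078833 / (1 − (1+0.0078833)^−48) = €384.68.
Monthly savings = €427.01 − €384.68 = €42.33.
Break-even = €200.00 / €42.33 = 4.72 → 5 months.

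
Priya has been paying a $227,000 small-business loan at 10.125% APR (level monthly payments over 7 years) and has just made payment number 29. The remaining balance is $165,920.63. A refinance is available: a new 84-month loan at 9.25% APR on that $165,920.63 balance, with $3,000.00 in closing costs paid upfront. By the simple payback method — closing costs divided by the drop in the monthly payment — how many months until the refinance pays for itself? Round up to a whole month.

3 months

Current payment = 227,000 × 10.125%/12 / (1 − (1+0.0084375)^−84) = $3,783.15.
Refinanced payment = 165,920.63 × 0.0077083 / (1 − (1+0.0077083)^−84) = $2,690.61.
Monthly savings = $3,783.15 − $2,690.61 = $1,092.54.
Break-even = $3,000.00 / $1,092.54 = 2.75 → 3 months.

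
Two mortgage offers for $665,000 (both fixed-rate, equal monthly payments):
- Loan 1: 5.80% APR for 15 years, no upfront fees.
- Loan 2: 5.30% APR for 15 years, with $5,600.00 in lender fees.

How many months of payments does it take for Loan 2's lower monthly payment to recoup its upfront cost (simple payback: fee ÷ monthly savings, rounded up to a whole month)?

Loan 1: monthly rate = 5.8%/12 = 0.0048333; payment = 665,000 × 0.0048333 / (1 − (1+0.0048333)^−180) = $5,540.05.
Loan 2: monthly rate = 5.3%/12 = 0.0044167; payment = 665,000 × 0.0044167 / (1 − (1+0.0044167)^−180) = $5,363.29.
Monthly savings = $5,540.05 − $5,363.29 = $176.76.
Break-even = $5,600.00 / $176.76 = 31.68 → 32 months.

32 months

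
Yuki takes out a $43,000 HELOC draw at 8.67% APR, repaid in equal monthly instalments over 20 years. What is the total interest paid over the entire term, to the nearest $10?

At 8.67% the monthly rate is 0.0072250, so the payment is 43,000 × 0.0072250 / (1 − 1.0072250^−240) = $377.80.
Total paid = 240 × $377.80 = $90,672.00; interest = $90,672.00 − $43,000 = $47,672.00.

$47,670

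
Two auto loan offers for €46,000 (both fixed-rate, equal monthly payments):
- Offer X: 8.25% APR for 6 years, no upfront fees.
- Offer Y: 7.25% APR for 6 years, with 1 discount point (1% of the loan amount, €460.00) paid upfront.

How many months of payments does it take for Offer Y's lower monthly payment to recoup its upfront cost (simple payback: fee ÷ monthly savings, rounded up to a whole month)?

Offer X: monthly rate = 8.25%/12 = 0.0068750; payment = 46,000 × 0.0068750 / (1 − (1+0.0068750)^−72) = €812.16.
Offer Y: monthly rate = 7.25%/12 = 0.0060417; payment = 46,000 × 0.0060417 / (1 − (1+0.0060417)^−72) = €789.79.
Monthly savings = €812.16 − €789.79 = €22.37.
Break-even = €460.00 / €22.37 = 20.56 → 21 months.

21 months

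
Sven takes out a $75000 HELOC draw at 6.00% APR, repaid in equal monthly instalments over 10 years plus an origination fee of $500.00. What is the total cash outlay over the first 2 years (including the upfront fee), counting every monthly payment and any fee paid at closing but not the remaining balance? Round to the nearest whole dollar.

$20,484

At 6.00% the monthly rate is 0.0050000, so the payment is 75,000 × 0.0050000 / (1 − 1.0050000^−120) = $832.65.
Total outlay = 24 × $832.65 + $500.00 = $20,483.60.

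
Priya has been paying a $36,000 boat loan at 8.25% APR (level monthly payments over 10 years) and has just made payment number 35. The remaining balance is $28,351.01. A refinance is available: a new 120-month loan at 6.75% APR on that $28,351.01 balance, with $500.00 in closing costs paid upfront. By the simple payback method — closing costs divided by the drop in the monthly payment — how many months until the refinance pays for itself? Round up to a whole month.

Current payment = 36,000 × 8.25%/12 / (1 − (1+0.0068750)^−120) = $441.55.
Refinanced payment = 28,351.01 × 0.0056250 / (1 − (1+0.0056250)^−120) = $325.54.
Monthly savings = $441.55 − $325.54 = $116.01.
Break-even = $500.00 / $116.01 = 4.31 → 5 months.

5 months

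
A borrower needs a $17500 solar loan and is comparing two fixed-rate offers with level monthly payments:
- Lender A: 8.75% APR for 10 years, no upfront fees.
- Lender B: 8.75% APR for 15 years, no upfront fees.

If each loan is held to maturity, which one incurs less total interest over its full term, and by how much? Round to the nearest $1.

Lender A by $5,164

Lender A: monthly rate = 8.75%/12 = 0.0072917; payment = 17,500 × 0.0072917 / (1 − (1+0.0072917)^−120) = $219.32.
Total interest on Lender A = 120 × $219.32 − $17,500 = $8,818.40.
Lender B: monthly rate = 8.75%/12 = 0.0072917; payment = 17,500 × 0.0072917 / (1 − (1+0.0072917)^−180) = $174.90.
Total interest on Lender B = 180 × $174.90 − $17,500 = $13,982.00.
Lender A is lower by $5,163.60.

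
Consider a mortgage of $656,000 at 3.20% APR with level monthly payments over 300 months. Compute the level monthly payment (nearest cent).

Monthly rate = 3.2%/12 = 0.0026667; payment = 656,000 × 0.0026667 / (1 − (1+0.0026667)^−300) = $3,179.49.

$3,179.49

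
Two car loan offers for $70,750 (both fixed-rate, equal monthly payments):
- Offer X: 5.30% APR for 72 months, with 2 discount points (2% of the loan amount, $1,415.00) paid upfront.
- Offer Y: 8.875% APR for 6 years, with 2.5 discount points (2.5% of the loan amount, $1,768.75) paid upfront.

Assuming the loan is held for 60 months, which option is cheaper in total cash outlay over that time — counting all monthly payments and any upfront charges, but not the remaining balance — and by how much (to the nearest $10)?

Offer X by $7,650

Offer X: monthly rate = 5.3%/12 = 0.0044167; payment = 70,750 × 0.0044167 / (1 − (1+0.0044167)^−72) = $1,149.30.
Offer Y: at 8.875% the monthly rate is 0.0073958, so the payment is 70,750 × 0.0073958 / (1 − 1.0073958^−72) = $1,270.92.
Over 60 months: Offer X costs 60 × $1,149.30 + $1,415.00 = $70,373.00; Offer Y costs 60 × $1,270.92 + $1,768.75 = $78,023.95.
Offer X is cheaper by $78,023.95 − $70,373.00 = $7,650.95.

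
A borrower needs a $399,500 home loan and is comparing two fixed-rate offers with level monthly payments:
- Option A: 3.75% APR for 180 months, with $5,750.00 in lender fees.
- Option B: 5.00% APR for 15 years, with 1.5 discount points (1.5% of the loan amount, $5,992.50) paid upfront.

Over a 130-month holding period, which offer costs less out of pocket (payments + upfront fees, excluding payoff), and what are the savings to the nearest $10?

Option A by $33,260

Option A: monthly rate = 3.75%/12 = 0.0031250; payment = 399,500 × 0.0031250 / (1 − (1+0.0031250)^−180) = $2,905.25.
Option B: monthly rate = 5%/12 = 0.0041667; payment = 399,500 × 0.0041667 / (1 − (1+0.0041667)^−180) = $3,159.22.
Over 130 months: Option A costs 130 × $2,905.25 + $5,750.00 = $383,432.50; Option B costs 130 × $3,159.22 + $5,992.50 = $416,691.10.
Option A is cheaper by $416,691.10 − $383,432.50 = $33,258.60.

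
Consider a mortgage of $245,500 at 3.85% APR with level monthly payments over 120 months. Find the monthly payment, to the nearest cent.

$2,468.10

At 3.85% the monthly rate is 0.0032083, so the payment is 245,500 × 0.0032083 / (1 − 1.0032083^−120) = $2,468.10.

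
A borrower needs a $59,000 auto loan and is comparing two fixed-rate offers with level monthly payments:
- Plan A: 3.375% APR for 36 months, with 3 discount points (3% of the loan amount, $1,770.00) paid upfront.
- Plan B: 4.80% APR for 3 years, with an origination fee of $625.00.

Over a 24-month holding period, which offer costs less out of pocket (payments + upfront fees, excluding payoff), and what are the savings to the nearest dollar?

Plan A: at 3.375% the monthly rate is 0.0028125, so the payment is 59,000 × 0.0028125 / (1 − 1.0028125^−36) = $1,725.56.
Plan B: monthly rate = 4.8%/12 = 0.0040000; payment = 59,000 × 0.0040000 / (1 − (1+0.0040000)^−36) = $1,762.99.
Over 24 months: Plan A costs 24 × $1,725.56 + $1,770.00 = $43,183.44; Plan B costs 24 × $1,762.99 + $625.00 = $42,936.76.
Plan B is cheaper by $43,183.44 − $42,936.76 = $246.68.

Plan B by $247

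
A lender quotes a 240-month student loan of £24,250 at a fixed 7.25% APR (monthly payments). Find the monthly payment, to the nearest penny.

Monthly rate = 7.25%/12 = 0.0060417; payment = 24,250 × 0.0060417 / (1 − (1+0.0060417)^−240) = £191.67.

£191.67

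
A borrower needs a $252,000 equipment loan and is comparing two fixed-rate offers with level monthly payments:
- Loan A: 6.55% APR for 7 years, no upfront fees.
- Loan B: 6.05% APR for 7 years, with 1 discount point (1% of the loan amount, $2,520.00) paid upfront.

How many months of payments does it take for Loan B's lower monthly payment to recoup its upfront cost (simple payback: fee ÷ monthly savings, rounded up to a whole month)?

42 months

Loan A: at 6.55% the monthly rate is 0.0054583, so the payment is 252,000 × 0.0054583 / (1 − 1.0054583^−84) = $3,748.16.
Loan B: at 6.05% the monthly rate is 0.0050417, so the payment is 252,000 × 0.0050417 / (1 − 1.0050417^−84) = $3,687.40.
Monthly savings = $3,748.16 − $3,687.40 = $60.76.
Break-even = $2,520.00 / $60.76 = 41.47 → 42 months.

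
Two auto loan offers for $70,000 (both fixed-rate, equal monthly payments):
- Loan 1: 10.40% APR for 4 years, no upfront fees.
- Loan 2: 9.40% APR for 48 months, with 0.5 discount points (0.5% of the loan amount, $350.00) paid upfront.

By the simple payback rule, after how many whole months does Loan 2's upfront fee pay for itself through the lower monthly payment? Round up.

Loan 1: monthly rate = 10.4%/12 = 0.0086667; payment = 70,000 × 0.0086667 / (1 − (1+0.0086667)^−48) = $1,788.86.
Loan 2: monthly rate = 9.4%/12 = 0.0078333; payment = 70,000 × 0.0078333 / (1 − (1+0.0078333)^−48) = $1,755.28.
Monthly savings = $1,788.86 − $1,755.28 = $33.58.
Break-even = $350.00 / $33.58 = 10.42 → 11 months.

11 months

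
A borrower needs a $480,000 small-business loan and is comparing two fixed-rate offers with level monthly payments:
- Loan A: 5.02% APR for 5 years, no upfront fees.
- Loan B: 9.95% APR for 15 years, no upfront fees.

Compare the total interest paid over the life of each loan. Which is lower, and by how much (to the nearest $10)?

Loan A: at 5.02% the monthly rate is 0.0041833, so the payment is 480,000 × 0.0041833 / (1 − 1.0041833^−60) = $9,062.59.
Total interest on Loan A = 60 × $9,062.59 − $480,000 = $63,755.40.
Loan B: at 9.95% the monthly rate is 0.0082917, so the payment is 480,000 × 0.0082917 / (1 − 1.0082917^−180) = $5,143.43.
Total interest on Loan B = 180 × $5,143.43 − $480,000 = $445,817.40.
Loan A is lower by $382,062.00.

Loan A by $382,060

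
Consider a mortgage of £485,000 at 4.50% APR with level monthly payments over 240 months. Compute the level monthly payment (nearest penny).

£3,068.35

At 4.50% the monthly rate is 0.0037500, so the payment is 485,000 × 0.0037500 / (1 − 1.0037500^−240) = £3,068.35.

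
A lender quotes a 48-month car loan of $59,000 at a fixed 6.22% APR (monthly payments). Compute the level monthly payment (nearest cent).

Monthly rate = 6.22%/12 = 0.0051833; payment = 59,000 × 0.0051833 / (1 − (1+0.0051833)^−48) = $1,391.58.

$1,391.58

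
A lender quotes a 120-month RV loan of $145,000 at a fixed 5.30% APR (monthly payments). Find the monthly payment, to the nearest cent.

$1,559.30

Monthly rate = 5.3%/12 = 0.0044167; payment = 145,000 × 0.0044167 / (1 − (1+0.0044167)^−120) = $1,559.30.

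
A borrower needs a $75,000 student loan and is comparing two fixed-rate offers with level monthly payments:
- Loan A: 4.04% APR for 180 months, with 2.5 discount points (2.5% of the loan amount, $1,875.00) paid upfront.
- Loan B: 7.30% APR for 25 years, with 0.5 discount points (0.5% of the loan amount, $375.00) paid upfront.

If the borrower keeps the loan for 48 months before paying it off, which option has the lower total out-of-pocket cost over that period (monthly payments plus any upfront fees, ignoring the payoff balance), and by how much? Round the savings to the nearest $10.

Loan B by $2,060

Loan A: monthly rate = 4.04%/12 = 0.0033667; payment = 75,000 × 0.0033667 / (1 − (1+0.0033667)^−180) = $556.27.
Loan B: at 7.30% the monthly rate is 0.0060833, so the payment is 75,000 × 0.0060833 / (1 − 1.0060833^−300) = $544.52.
Over 48 months: Loan A costs 48 × $556.27 + $1,875.00 = $28,575.96; Loan B costs 48 × $544.52 + $375.00 = $26,511.96.
Loan B is cheaper by $28,575.96 − $26,511.96 = $2,064.00.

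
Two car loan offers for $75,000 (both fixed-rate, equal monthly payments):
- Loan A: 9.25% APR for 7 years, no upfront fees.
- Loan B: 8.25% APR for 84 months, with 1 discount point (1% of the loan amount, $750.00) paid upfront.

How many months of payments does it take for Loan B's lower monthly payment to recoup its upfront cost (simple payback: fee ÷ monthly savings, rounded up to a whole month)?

20 months

Loan A: monthly rate = 9.25%/12 = 0.0077083; payment = 75,000 × 0.0077083 / (1 − (1+0.0077083)^−84) = $1,216.22.
Loan B: monthly rate = 8.25%/12 = 0.0068750; payment = 75,000 × 0.0068750 / (1 − (1+0.0068750)^−84) = $1,178.33.
Monthly savings = $1,216.22 − $1,178.33 = $37.89.
Break-even = $750.00 / $37.89 = 19.79 → 20 months.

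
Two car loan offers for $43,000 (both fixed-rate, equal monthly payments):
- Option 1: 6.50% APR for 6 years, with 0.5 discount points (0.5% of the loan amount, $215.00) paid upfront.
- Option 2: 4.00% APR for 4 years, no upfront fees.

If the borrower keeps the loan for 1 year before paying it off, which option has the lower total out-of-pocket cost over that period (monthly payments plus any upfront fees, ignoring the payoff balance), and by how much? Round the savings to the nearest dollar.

Option 1: at 6.50% the monthly rate is 0.0054167, so the payment is 43,000 × 0.0054167 / (1 − 1.0054167^−72) = $722.83.
Option 2: at 4.00% the monthly rate is 0.0033333, so the payment is 43,000 × 0.0033333 / (1 − 1.0033333^−48) = $970.90.
Over 12 months: Option 1 costs 12 × $722.83 + $215.00 = $8,888.96; Option 2 costs 12 × $970.90 = $11,650.80.
Option 1 is cheaper by $11,650.80 − $8,888.96 = $2,761.84.

Option 1 by $2,762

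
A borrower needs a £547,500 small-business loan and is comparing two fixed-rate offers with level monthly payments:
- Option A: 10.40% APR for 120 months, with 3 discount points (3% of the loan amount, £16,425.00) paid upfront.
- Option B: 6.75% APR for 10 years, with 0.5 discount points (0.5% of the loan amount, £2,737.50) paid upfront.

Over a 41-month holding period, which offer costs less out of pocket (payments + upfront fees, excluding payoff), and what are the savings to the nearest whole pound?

Option B by £57,576

Option A: at 10.40% the monthly rate is 0.0086667, so the payment is 547,500 × 0.0086667 / (1 − 1.0086667^−120) = £7,357.07.
Option B: monthly rate = 6.75%/12 = 0.0056250; payment = 547,500 × 0.0056250 / (1 − (1+0.0056250)^−120) = £6,286.62.
Over 41 months: Option A costs 41 × £7,357.07 + £16,425.00 = £318,064.87; Option B costs 41 × £6,286.62 + £2,737.50 = £260,488.92.
Option B is cheaper by £318,064.87 − £260,488.92 = £57,575.95.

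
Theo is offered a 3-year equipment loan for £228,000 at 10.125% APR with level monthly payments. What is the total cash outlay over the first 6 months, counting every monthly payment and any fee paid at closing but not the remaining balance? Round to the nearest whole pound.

£44,222

Monthly rate = 10.125%/12 = 0.0084375; payment = 228,000 × 0.0084375 / (1 − (1+0.0084375)^−36) = £7,370.31.
Total outlay = 6 × £7,370.31 = £44,221.86.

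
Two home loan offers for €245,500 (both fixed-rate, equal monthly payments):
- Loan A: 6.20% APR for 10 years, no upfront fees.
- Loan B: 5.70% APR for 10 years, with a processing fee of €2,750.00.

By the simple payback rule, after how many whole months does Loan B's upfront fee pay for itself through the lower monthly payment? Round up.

Loan A: monthly rate = 6.2%/12 = 0.0051667; payment = 245,500 × 0.0051667 / (1 − (1+0.0051667)^−120) = €2,750.28.
Loan B: at 5.70% the monthly rate is 0.0047500, so the payment is 245,500 × 0.0047500 / (1 − 1.0047500^−120) = €2,688.72.
Monthly savings = €2,750.28 − €2,688.72 = €61.56.
Break-even = €2,750.00 / €61.56 = 44.67 → 45 months.

45 months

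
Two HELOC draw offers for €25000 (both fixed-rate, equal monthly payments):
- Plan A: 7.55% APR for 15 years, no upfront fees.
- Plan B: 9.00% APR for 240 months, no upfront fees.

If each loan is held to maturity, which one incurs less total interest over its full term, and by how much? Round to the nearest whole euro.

Plan A: monthly rate = 7.55%/12 = 0.0062917; payment = 25,000 × 0.0062917 / (1 − (1+0.0062917)^−180) = €232.46.
Total interest on Plan A = 180 × €232.46 − €25,000 = €16,842.80.
Plan B: at 9.00% the monthly rate is 0.0075000, so the payment is 25,000 × 0.0075000 / (1 − 1.0075000^−240) = €224.93.
Total interest on Plan B = 240 × €224.93 − €25,000 = €28,983.20.
Plan A is lower by €12,140.40.

Plan A by €12,140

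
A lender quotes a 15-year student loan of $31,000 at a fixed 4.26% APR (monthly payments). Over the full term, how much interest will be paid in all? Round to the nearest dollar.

At 4.26% the monthly rate is 0.0035500, so the payment is 31,000 × 0.0035500 / (1 − 1.0035500^−180) = $233.36.
Total paid = 180 × $233.36 = $42,004.80; interest = $42,004.80 − $31,000 = $11,004.80.

$11,005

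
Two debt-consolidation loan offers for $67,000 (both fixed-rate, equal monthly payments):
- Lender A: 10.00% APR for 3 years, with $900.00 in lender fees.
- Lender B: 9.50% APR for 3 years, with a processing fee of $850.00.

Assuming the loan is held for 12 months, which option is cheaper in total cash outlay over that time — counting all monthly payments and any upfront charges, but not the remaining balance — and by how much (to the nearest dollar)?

Lender B by $238

Lender A: monthly rate = 10%/12 = 0.0083333; payment = 67,000 × 0.0083333 / (1 − (1+0.0083333)^−36) = $2,161.90.
Lender B: monthly rate = 9.5%/12 = 0.0079167; payment = 67,000 × 0.0079167 / (1 − (1+0.0079167)^−36) = $2,146.21.
Over 12 months: Lender A costs 12 × $2,161.90 + $900.00 = $26,842.80; Lender B costs 12 × $2,146.21 + $850.00 = $26,604.52.
Lender B is cheaper by $26,842.80 − $26,604.52 = $238.28.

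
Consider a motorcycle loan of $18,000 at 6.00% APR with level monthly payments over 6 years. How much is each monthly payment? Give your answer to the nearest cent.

$298.31

At 6.00% the monthly rate is 0.0050000, so the payment is 18,000 × 0.0050000 / (1 − 1.0050000^−72) = $298.31.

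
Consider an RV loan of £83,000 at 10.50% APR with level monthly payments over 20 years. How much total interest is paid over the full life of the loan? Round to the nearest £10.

Monthly rate = 10.5%/12 = 0.0087500; payment = 83,000 × 0.0087500 / (1 − (1+0.0087500)^−240) = £828.66.
Total paid = 240 × £828.66 = £198,878.40; interest = £198,878.40 − £83,000 = £115,878.40.

£115,880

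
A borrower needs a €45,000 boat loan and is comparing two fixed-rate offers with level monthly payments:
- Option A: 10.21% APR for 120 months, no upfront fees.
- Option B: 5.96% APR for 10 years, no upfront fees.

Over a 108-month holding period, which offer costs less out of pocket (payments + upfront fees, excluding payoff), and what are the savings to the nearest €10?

Option B by €10,930

Option A: monthly rate = 10.21%/12 = 0.0085083; payment = 45,000 × 0.0085083 / (1 − (1+0.0085083)^−120) = €599.92.
Option B: at 5.96% the monthly rate is 0.0049667, so the payment is 45,000 × 0.0049667 / (1 − 1.0049667^−120) = €498.69.
Over 108 months: Option A costs 108 × €599.92 = €64,791.36; Option B costs 108 × €498.69 = €53,858.52.
Option B is cheaper by €64,791.36 − €53,858.52 = €10,932.84.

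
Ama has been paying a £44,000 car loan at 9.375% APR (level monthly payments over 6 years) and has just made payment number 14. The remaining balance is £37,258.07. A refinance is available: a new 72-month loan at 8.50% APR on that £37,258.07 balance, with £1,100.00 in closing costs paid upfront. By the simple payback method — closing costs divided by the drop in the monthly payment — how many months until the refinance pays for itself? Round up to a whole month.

Current payment = 44,000 × 9.375%/12 / (1 − (1+0.0078125)^−72) = £801.34.
Refinanced payment = 37,258.07 × 0.0070833 / (1 − (1+0.0070833)^−72) = £662.39.
Monthly savings = £801.34 − £662.39 = £138.95.
Break-even = £1,100.00 / £138.95 = 7.92 → 8 months.

8 months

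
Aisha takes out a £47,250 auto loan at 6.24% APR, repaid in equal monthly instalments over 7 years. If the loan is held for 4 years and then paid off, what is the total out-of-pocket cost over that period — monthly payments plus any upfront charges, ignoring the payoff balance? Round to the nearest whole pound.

At 6.24% the monthly rate is 0.0052000, so the payment is 47,250 × 0.0052000 / (1 − 1.0052000^−84) = £695.70.
Total outlay = 48 × £695.70 = £33,393.60.

£33,394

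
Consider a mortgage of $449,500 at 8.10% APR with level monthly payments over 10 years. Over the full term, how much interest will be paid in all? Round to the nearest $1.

$207,795

At 8.10% the monthly rate is 0.0067500, so the payment is 449,500 × 0.0067500 / (1 − 1.0067500^−120) = $5,477.46.
Total paid = 120 × $5,477.46 = $657,295.20; interest = $657,295.20 − $449,500 = $207,795.20.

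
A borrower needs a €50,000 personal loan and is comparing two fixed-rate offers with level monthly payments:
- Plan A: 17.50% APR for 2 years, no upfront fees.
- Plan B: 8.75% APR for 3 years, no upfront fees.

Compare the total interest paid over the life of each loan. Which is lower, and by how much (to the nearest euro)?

Plan B by €2,589

Plan A: monthly rate = 17.5%/12 = 0.0145833; payment = 50,000 × 0.0145833 / (1 − (1+0.0145833)^−24) = €2,484.14.
Total interest on Plan A = 24 × €2,484.14 − €50,000 = €9,619.36.
Plan B: at 8.75% the monthly rate is 0.0072917, so the payment is 50,000 × 0.0072917 / (1 − 1.0072917^−36) = €1,584.18.
Total interest on Plan B = 36 × €1,584.18 − €50,000 = €7,030.48.
Plan B is lower by €2,588.88.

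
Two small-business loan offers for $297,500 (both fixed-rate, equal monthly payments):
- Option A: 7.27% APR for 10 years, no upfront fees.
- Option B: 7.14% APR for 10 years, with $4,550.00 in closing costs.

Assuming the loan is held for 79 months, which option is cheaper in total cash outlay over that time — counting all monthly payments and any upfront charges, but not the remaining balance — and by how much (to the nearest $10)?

Option A by $2,970

Option A: monthly rate = 7.27%/12 = 0.0060583; payment = 297,500 × 0.0060583 / (1 − (1+0.0060583)^−120) = $3,495.77.
Option B: monthly rate = 7.14%/12 = 0.0059500; payment = 297,500 × 0.0059500 / (1 − (1+0.0059500)^−120) = $3,475.73.
Over 79 months: Option A costs 79 × $3,495.77 = $276,165.83; Option B costs 79 × $3,475.73 + $4,550.00 = $279,132.67.
Option A is cheaper by $279,132.67 − $276,165.83 = $2,966.84.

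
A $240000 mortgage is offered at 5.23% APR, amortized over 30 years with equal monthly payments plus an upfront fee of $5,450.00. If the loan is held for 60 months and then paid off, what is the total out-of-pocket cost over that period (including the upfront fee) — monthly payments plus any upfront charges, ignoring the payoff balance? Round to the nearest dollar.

$84,789

At 5.23% the monthly rate is 0.0043583, so the payment is 240,000 × 0.0043583 / (1 − 1.0043583^−360) = $1,322.32.
Total outlay = 60 × $1,322.32 + $5,450.00 = $84,789.20.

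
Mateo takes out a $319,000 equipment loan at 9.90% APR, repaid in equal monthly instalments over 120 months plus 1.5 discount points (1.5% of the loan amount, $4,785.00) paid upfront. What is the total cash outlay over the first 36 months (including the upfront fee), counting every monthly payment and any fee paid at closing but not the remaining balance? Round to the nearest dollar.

Monthly rate = 9.9%/12 = 0.0082500; payment = 319,000 × 0.0082500 / (1 − (1+0.0082500)^−120) = $4,197.96.
Total outlay = 36 × $4,197.96 + $4,785.00 = $155,911.56.

$155,912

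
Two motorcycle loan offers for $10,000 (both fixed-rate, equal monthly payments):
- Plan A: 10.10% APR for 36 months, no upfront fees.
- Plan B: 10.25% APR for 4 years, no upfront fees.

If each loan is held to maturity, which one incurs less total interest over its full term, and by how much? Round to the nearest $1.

Plan A: at 10.10% the monthly rate is 0.0084167, so the payment is 10,000 × 0.0084167 / (1 − 1.0084167^−36) = $323.14.
Total interest on Plan A = 36 × $323.14 − $10,000 = $1,633.04.
Plan B: monthly rate = 10.25%/12 = 0.0085417; payment = 10,000 × 0.0085417 / (1 − (1+0.0085417)^−48) = $254.83.
Total interest on Plan B = 48 × $254.83 − $10,000 = $2,231.84.
Plan A is lower by $598.80.

Plan A by $599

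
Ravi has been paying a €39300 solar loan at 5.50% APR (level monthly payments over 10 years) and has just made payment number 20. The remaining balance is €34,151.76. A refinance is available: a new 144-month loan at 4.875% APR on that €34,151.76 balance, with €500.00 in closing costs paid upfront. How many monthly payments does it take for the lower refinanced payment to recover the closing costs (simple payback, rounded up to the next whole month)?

5 months

Current payment = 39,300 × 5.5%/12 / (1 − (1+0.0045833)^−120) = €426.51.
Refinanced payment = 34,151.76 × 0.0040625 / (1 − (1+0.0040625)^−144) = €313.73.
Monthly savings = €426.51 − €313.73 = €112.78.
Break-even = €500.00 / €112.78 = 4.43 → 5 months.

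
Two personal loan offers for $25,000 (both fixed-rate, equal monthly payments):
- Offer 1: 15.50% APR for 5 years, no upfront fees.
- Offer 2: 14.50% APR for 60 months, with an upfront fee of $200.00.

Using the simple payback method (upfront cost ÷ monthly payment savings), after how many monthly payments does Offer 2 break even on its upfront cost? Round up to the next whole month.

Offer 1: at 15.50% the monthly rate is 0.0129167, so the payment is 25,000 × 0.0129167 / (1 − 1.0129167^−60) = $601.33.
Offer 2: at 14.50% the monthly rate is 0.0120833, so the payment is 25,000 × 0.0120833 / (1 − 1.0120833^−60) = $588.21.
Monthly savings = $601.33 − $588.21 = $13.12.
Break-even = $200.00 / $13.12 = 15.24 → 16 months.

16 months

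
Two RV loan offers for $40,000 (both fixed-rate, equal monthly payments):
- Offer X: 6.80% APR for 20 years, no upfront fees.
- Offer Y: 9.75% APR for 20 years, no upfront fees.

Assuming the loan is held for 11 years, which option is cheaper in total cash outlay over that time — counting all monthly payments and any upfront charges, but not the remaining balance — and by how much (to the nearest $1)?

Offer X: at 6.80% the monthly rate is 0.0056667, so the payment is 40,000 × 0.0056667 / (1 − 1.0056667^−240) = $305.34.
Offer Y: at 9.75% the monthly rate is 0.0081250, so the payment is 40,000 × 0.0081250 / (1 − 1.0081250^−240) = $379.41.
Over 132 months: Offer X costs 132 × $305.34 = $40,304.88; Offer Y costs 132 × $379.41 = $50,082.12.
Offer X is cheaper by $50,082.12 − $40,304.88 = $9,777.24.

Offer X by $9,777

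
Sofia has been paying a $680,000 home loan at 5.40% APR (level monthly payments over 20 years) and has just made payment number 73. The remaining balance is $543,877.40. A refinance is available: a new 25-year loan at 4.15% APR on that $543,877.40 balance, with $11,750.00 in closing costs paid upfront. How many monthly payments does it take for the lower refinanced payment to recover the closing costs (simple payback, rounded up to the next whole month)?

Current payment = 680,000 × 5.4%/12 / (1 − (1+0.0045000)^−240) = $4,639.31.
Refinanced payment = 543,877.40 × 0.0034583 / (1 − (1+0.0034583)^−300) = $2,916.02.
Monthly savings = $4,639.31 − $2,916.02 = $1,723.29.
Break-even = $11,750.00 / $1,723.29 = 6.82 → 7 months.

7 months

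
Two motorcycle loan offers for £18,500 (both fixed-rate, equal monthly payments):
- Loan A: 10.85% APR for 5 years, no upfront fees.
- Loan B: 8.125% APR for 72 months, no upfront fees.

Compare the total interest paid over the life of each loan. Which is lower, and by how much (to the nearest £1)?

Loan B by £615

Loan A: monthly rate = 10.85%/12 = 0.0090417; payment = 18,500 × 0.0090417 / (1 − (1+0.0090417)^−60) = £400.85.
Total interest on Loan A = 60 × £400.85 − £18,500 = £5,551.00.
Loan B: monthly rate = 8.125%/12 = 0.0067708; payment = 18,500 × 0.0067708 / (1 − (1+0.0067708)^−72) = £325.50.
Total interest on Loan B = 72 × £325.50 − £18,500 = £4,936.00.
Loan B is lower by £615.00.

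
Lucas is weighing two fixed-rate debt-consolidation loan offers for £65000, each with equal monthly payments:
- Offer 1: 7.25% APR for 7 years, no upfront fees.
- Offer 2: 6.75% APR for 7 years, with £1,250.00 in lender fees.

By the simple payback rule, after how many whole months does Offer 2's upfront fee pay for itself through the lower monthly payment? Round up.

Offer 1: at 7.25% the monthly rate is 0.0060417, so the payment is 65,000 × 0.0060417 / (1 − 1.0060417^−84) = £988.99.
Offer 2: monthly rate = 6.75%/12 = 0.0056250; payment = 65,000 × 0.0056250 / (1 − (1+0.0056250)^−84) = £973.10.
Monthly savings = £988.99 − £973.10 = £15.89.
Break-even = £1,250.00 / £15.89 = 78.67 → 79 months.

79 months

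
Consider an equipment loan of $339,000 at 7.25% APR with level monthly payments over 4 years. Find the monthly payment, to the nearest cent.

$8,157.15

At 7.25% the monthly rate is 0.0060417, so the payment is 339,000 × 0.0060417 / (1 − 1.0060417^−48) = $8,157.15.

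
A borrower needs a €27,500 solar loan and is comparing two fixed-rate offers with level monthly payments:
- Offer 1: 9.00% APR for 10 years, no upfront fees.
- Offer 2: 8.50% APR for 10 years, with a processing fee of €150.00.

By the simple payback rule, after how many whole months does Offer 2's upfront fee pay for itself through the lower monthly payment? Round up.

21 months

Offer 1: at 9.00% the monthly rate is 0.0075000, so the payment is 27,500 × 0.0075000 / (1 − 1.0075000^−120) = €348.36.
Offer 2: at 8.50% the monthly rate is 0.0070833, so the payment is 27,500 × 0.0070833 / (1 − 1.0070833^−120) = €340.96.
Monthly savings = €348.36 − €340.96 = €7.40.
Break-even = €150.00 / €7.40 = 20.27 → 21 months.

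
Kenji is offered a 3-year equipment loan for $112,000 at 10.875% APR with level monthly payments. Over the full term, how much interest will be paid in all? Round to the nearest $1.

$19,764

At 10.875% the monthly rate is 0.0090625, so the payment is 112,000 × 0.0090625 / (1 − 1.0090625^−36) = $3,660.11.
Total paid = 36 × $3,660.11 = $131,763.96; interest = $131,763.96 − $112,000 = $19,763.96.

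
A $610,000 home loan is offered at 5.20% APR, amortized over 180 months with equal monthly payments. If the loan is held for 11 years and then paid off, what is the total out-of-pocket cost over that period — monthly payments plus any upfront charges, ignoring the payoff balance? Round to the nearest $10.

$645,170

Monthly rate = 5.2%/12 = 0.0043333; payment = 610,000 × 0.0043333 / (1 − (1+0.0043333)^−180) = $4,887.63.
Total outlay = 132 × $4,887.63 = $645,167.16.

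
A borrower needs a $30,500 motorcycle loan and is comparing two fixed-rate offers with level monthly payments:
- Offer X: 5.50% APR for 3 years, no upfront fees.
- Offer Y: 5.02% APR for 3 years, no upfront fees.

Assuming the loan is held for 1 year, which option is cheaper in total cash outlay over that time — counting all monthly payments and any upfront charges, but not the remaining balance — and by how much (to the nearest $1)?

Offer X: monthly rate = 5.5%/12 = 0.0045833; payment = 30,500 × 0.0045833 / (1 − (1+0.0045833)^−36) = $920.98.
Offer Y: at 5.02% the monthly rate is 0.0041833, so the payment is 30,500 × 0.0041833 / (1 − 1.0041833^−36) = $914.39.
Over 12 months: Offer X costs 12 × $920.98 = $11,051.76; Offer Y costs 12 × $914.39 = $10,972.68.
Offer Y is cheaper by $11,051.76 − $10,972.68 = $79.08.

Offer Y by $79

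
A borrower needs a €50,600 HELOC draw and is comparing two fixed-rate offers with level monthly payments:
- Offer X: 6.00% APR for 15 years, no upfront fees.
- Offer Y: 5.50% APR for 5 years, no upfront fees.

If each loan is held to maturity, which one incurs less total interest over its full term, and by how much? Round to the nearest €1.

Offer X: at 6.00% the monthly rate is 0.0050000, so the payment is 50,600 × 0.0050000 / (1 − 1.0050000^−180) = €426.99.
Total interest on Offer X = 180 × €426.99 − €50,600 = €26,258.20.
Offer Y: monthly rate = 5.5%/12 = 0.0045833; payment = 50,600 × 0.0045833 / (1 − (1+0.0045833)^−60) = €966.52.
Total interest on Offer Y = 60 × €966.52 − €50,600 = €7,391.20.
Offer Y is lower by €18,867.00.

Offer Y by €18,867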